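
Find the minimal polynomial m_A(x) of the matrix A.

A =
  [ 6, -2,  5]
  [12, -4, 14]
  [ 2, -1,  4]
x^3 - 6*x^2 + 12*x - 8

The characteristic polynomial is χ_A(x) = (x - 2)^3, so the eigenvalues are known. The minimal polynomial is
  m_A(x) = Π_λ (x − λ)^{k_λ}
where k_λ is the size of the *largest* Jordan block for λ (equivalently, the smallest k with (A − λI)^k v = 0 for every generalised eigenvector v of λ).

  λ = 2: largest Jordan block has size 3, contributing (x − 2)^3

So m_A(x) = (x - 2)^3 = x^3 - 6*x^2 + 12*x - 8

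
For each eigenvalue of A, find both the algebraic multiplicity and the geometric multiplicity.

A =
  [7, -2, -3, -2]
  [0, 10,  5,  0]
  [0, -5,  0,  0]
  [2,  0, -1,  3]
λ = 5: alg = 4, geom = 2

Step 1 — factor the characteristic polynomial to read off the algebraic multiplicities:
  χ_A(x) = (x - 5)^4

Step 2 — compute geometric multiplicities via the rank-nullity identity g(λ) = n − rank(A − λI):
  rank(A − (5)·I) = 2, so dim ker(A − (5)·I) = n − 2 = 2

Summary:
  λ = 5: algebraic multiplicity = 4, geometric multiplicity = 2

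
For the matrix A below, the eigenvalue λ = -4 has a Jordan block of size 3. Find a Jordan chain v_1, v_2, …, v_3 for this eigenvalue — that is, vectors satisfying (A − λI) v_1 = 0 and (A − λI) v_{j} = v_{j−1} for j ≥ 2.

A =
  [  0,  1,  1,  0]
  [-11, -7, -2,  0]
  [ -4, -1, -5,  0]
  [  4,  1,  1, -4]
A Jordan chain for λ = -4 of length 3:
v_1 = (1, -3, -1, 1)ᵀ
v_2 = (4, -11, -4, 4)ᵀ
v_3 = (1, 0, 0, 0)ᵀ

Let N = A − (-4)·I. We want v_3 with N^3 v_3 = 0 but N^2 v_3 ≠ 0; then v_{j-1} := N · v_j for j = 3, …, 2.

Pick v_3 = (1, 0, 0, 0)ᵀ.
Then v_2 = N · v_3 = (4, -11, -4, 4)ᵀ.
Then v_1 = N · v_2 = (1, -3, -1, 1)ᵀ.

Sanity check: (A − (-4)·I) v_1 = (0, 0, 0, 0)ᵀ = 0. ✓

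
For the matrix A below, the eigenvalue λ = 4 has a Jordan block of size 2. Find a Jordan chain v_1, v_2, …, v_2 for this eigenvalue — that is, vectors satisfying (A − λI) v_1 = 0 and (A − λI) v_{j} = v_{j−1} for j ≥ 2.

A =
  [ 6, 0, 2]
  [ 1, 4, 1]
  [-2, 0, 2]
A Jordan chain for λ = 4 of length 2:
v_1 = (2, 1, -2)ᵀ
v_2 = (1, 0, 0)ᵀ

Let N = A − (4)·I. We want v_2 with N^2 v_2 = 0 but N^1 v_2 ≠ 0; then v_{j-1} := N · v_j for j = 2, …, 2.

Pick v_2 = (1, 0, 0)ᵀ.
Then v_1 = N · v_2 = (2, 1, -2)ᵀ.

Sanity check: (A − (4)·I) v_1 = (0, 0, 0)ᵀ = 0. ✓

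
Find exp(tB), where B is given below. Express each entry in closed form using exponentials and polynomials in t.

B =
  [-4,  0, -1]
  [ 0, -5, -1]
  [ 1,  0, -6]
e^{tB} =
  [t*exp(-5*t) + exp(-5*t), 0, -t*exp(-5*t)]
  [-t^2*exp(-5*t)/2, exp(-5*t), t^2*exp(-5*t)/2 - t*exp(-5*t)]
  [t*exp(-5*t), 0, -t*exp(-5*t) + exp(-5*t)]

Strategy: write B = P · J · P⁻¹ where J is a Jordan canonical form, so e^{tB} = P · e^{tJ} · P⁻¹, and e^{tJ} can be computed block-by-block.

B has Jordan form
J =
  [-5,  1,  0]
  [ 0, -5,  1]
  [ 0,  0, -5]
(up to reordering of blocks).

Per-block formulas:
  For a 3×3 Jordan block J_3(-5): exp(t · J_3(-5)) = e^(-5t)·(I + t·N + (t^2/2)·N^2), where N is the 3×3 nilpotent shift.

After assembling e^{tJ} and conjugating by P, we get:

e^{tB} =
  [t*exp(-5*t) + exp(-5*t), 0, -t*exp(-5*t)]
  [-t^2*exp(-5*t)/2, exp(-5*t), t^2*exp(-5*t)/2 - t*exp(-5*t)]
  [t*exp(-5*t), 0, -t*exp(-5*t) + exp(-5*t)]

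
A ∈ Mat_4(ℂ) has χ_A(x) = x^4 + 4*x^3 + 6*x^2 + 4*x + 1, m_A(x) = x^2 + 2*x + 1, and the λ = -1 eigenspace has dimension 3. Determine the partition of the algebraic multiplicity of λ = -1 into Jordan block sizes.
Block sizes for λ = -1: [2, 1, 1]

Step 1 — from the characteristic polynomial, algebraic multiplicity of λ = -1 is 4. From dim ker(A − (-1)·I) = 3, there are exactly 3 Jordan blocks for λ = -1.
Step 2 — from the minimal polynomial, the factor (x + 1)^2 tells us the largest block for λ = -1 has size 2.
Step 3 — with total size 4, 3 blocks, and largest block 2, the block sizes (in nonincreasing order) are [2, 1, 1].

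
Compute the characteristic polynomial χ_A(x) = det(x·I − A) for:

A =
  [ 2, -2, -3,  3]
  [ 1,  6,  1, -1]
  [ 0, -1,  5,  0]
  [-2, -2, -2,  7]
x^4 - 20*x^3 + 150*x^2 - 500*x + 625

Expanding det(x·I − A) (e.g. by cofactor expansion or by noting that A is similar to its Jordan form J, which has the same characteristic polynomial as A) gives
  χ_A(x) = x^4 - 20*x^3 + 150*x^2 - 500*x + 625
which factors as (x - 5)^4. The eigenvalues (with algebraic multiplicities) are λ = 5 with multiplicity 4.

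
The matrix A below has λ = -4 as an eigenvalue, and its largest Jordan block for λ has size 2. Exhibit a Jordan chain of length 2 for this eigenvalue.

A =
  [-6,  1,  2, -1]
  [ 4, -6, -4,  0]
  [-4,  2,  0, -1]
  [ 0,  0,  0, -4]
A Jordan chain for λ = -4 of length 2:
v_1 = (-2, 4, -4, 0)ᵀ
v_2 = (1, 0, 0, 0)ᵀ

Let N = A − (-4)·I. We want v_2 with N^2 v_2 = 0 but N^1 v_2 ≠ 0; then v_{j-1} := N · v_j for j = 2, …, 2.

Pick v_2 = (1, 0, 0, 0)ᵀ.
Then v_1 = N · v_2 = (-2, 4, -4, 0)ᵀ.

Sanity check: (A − (-4)·I) v_1 = (0, 0, 0, 0)ᵀ = 0. ✓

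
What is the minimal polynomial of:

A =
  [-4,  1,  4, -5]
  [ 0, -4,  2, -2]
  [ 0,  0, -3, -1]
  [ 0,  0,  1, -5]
x^3 + 12*x^2 + 48*x + 64

The characteristic polynomial is χ_A(x) = (x + 4)^4, so the eigenvalues are known. The minimal polynomial is
  m_A(x) = Π_λ (x − λ)^{k_λ}
where k_λ is the size of the *largest* Jordan block for λ (equivalently, the smallest k with (A − λI)^k v = 0 for every generalised eigenvector v of λ).

  λ = -4: largest Jordan block has size 3, contributing (x + 4)^3

So m_A(x) = (x + 4)^3 = x^3 + 12*x^2 + 48*x + 64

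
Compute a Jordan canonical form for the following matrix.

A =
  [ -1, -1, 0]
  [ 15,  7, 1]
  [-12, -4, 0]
J_3(2)

The characteristic polynomial is
  det(x·I − A) = x^3 - 6*x^2 + 12*x - 8 = (x - 2)^3

Eigenvalues and multiplicities (the geometric multiplicity of λ is n − rank(A − λI), which equals the number of Jordan blocks for λ):
  λ = 2: algebraic multiplicity = 3, geometric multiplicity = 1

Determining the block sizes for each eigenvalue:
  λ = 2: one block (gm = 1), so the single block has size am = 3 → block sizes [3]

Assembling the blocks gives a Jordan form
J =
  [2, 1, 0]
  [0, 2, 1]
  [0, 0, 2]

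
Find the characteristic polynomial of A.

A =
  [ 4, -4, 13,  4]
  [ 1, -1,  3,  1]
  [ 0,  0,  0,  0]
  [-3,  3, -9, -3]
x^4

Expanding det(x·I − A) (e.g. by cofactor expansion or by noting that A is similar to its Jordan form J, which has the same characteristic polynomial as A) gives
  χ_A(x) = x^4
which factors as x^4. The eigenvalues (with algebraic multiplicities) are λ = 0 with multiplicity 4.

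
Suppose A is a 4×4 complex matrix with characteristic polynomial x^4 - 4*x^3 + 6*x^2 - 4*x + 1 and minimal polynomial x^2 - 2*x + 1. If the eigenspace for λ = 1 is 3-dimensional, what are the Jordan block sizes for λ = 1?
Block sizes for λ = 1: [2, 1, 1]

Step 1 — from the characteristic polynomial, algebraic multiplicity of λ = 1 is 4. From dim ker(A − (1)·I) = 3, there are exactly 3 Jordan blocks for λ = 1.
Step 2 — from the minimal polynomial, the factor (x − 1)^2 tells us the largest block for λ = 1 has size 2.
Step 3 — with total size 4, 3 blocks, and largest block 2, the block sizes (in nonincreasing order) are [2, 1, 1].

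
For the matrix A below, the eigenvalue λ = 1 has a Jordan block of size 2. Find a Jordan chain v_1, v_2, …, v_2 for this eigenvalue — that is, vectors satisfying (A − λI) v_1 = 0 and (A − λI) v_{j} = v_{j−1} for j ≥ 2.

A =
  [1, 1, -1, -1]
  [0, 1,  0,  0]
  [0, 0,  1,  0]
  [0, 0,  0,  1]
A Jordan chain for λ = 1 of length 2:
v_1 = (1, 0, 0, 0)ᵀ
v_2 = (0, 1, 0, 0)ᵀ

Let N = A − (1)·I. We want v_2 with N^2 v_2 = 0 but N^1 v_2 ≠ 0; then v_{j-1} := N · v_j for j = 2, …, 2.

Pick v_2 = (0, 1, 0, 0)ᵀ.
Then v_1 = N · v_2 = (1, 0, 0, 0)ᵀ.

Sanity check: (A − (1)·I) v_1 = (0, 0, 0, 0)ᵀ = 0. ✓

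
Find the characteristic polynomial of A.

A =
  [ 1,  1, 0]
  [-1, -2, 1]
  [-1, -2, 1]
x^3

Expanding det(x·I − A) (e.g. by cofactor expansion or by noting that A is similar to its Jordan form J, which has the same characteristic polynomial as A) gives
  χ_A(x) = x^3
which factors as x^3. The eigenvalues (with algebraic multiplicities) are λ = 0 with multiplicity 3.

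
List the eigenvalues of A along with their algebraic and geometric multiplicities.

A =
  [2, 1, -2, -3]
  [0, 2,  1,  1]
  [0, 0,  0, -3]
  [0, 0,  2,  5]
λ = 2: alg = 3, geom = 1; λ = 3: alg = 1, geom = 1

Step 1 — factor the characteristic polynomial to read off the algebraic multiplicities:
  χ_A(x) = (x - 3)*(x - 2)^3

Step 2 — compute geometric multiplicities via the rank-nullity identity g(λ) = n − rank(A − λI):
  rank(A − (2)·I) = 3, so dim ker(A − (2)·I) = n − 3 = 1
  rank(A − (3)·I) = 3, so dim ker(A − (3)·I) = n − 3 = 1

Summary:
  λ = 2: algebraic multiplicity = 3, geometric multiplicity = 1
  λ = 3: algebraic multiplicity = 1, geometric multiplicity = 1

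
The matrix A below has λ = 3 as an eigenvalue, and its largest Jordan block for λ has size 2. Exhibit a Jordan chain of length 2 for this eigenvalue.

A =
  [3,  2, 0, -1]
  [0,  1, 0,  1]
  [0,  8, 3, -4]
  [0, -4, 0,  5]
A Jordan chain for λ = 3 of length 2:
v_1 = (2, -2, 8, -4)ᵀ
v_2 = (0, 1, 0, 0)ᵀ

Let N = A − (3)·I. We want v_2 with N^2 v_2 = 0 but N^1 v_2 ≠ 0; then v_{j-1} := N · v_j for j = 2, …, 2.

Pick v_2 = (0, 1, 0, 0)ᵀ.
Then v_1 = N · v_2 = (2, -2, 8, -4)ᵀ.

Sanity check: (A − (3)·I) v_1 = (0, 0, 0, 0)ᵀ = 0. ✓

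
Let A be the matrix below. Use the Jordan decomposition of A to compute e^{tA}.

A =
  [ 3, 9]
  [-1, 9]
e^{tA} =
  [-3*t*exp(6*t) + exp(6*t), 9*t*exp(6*t)]
  [-t*exp(6*t), 3*t*exp(6*t) + exp(6*t)]

Strategy: write A = P · J · P⁻¹ where J is a Jordan canonical form, so e^{tA} = P · e^{tJ} · P⁻¹, and e^{tJ} can be computed block-by-block.

A has Jordan form
J =
  [6, 1]
  [0, 6]
(up to reordering of blocks).

Per-block formulas:
  For a 2×2 Jordan block J_2(6): exp(t · J_2(6)) = e^(6t)·(I + t·N), where N is the 2×2 nilpotent shift.

After assembling e^{tJ} and conjugating by P, we get:

e^{tA} =
  [-3*t*exp(6*t) + exp(6*t), 9*t*exp(6*t)]
  [-t*exp(6*t), 3*t*exp(6*t) + exp(6*t)]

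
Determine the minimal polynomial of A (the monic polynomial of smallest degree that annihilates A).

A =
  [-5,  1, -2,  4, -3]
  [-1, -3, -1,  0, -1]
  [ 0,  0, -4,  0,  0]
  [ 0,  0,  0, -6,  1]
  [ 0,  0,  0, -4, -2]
x^3 + 12*x^2 + 48*x + 64

The characteristic polynomial is χ_A(x) = (x + 4)^5, so the eigenvalues are known. The minimal polynomial is
  m_A(x) = Π_λ (x − λ)^{k_λ}
where k_λ is the size of the *largest* Jordan block for λ (equivalently, the smallest k with (A − λI)^k v = 0 for every generalised eigenvector v of λ).

  λ = -4: largest Jordan block has size 3, contributing (x + 4)^3

So m_A(x) = (x + 4)^3 = x^3 + 12*x^2 + 48*x + 64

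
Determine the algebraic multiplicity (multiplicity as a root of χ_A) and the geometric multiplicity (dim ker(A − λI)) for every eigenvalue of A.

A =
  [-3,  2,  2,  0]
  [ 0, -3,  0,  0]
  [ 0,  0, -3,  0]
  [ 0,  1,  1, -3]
λ = -3: alg = 4, geom = 3

Step 1 — factor the characteristic polynomial to read off the algebraic multiplicities:
  χ_A(x) = (x + 3)^4

Step 2 — compute geometric multiplicities via the rank-nullity identity g(λ) = n − rank(A − λI):
  rank(A − (-3)·I) = 1, so dim ker(A − (-3)·I) = n − 1 = 3

Summary:
  λ = -3: algebraic multiplicity = 4, geometric multiplicity = 3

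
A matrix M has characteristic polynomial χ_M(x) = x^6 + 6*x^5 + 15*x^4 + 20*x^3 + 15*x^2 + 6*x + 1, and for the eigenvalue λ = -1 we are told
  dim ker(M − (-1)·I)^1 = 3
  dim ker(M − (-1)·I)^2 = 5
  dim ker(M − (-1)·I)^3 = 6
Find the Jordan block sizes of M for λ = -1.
Block sizes for λ = -1: [3, 2, 1]

From the dimensions of kernels of powers, the number of Jordan blocks of size at least j is d_j − d_{j−1} where d_j = dim ker(N^j) (with d_0 = 0). Computing the differences gives [3, 2, 1].
The number of blocks of size exactly k is (#blocks of size ≥ k) − (#blocks of size ≥ k + 1), so the partition is: 1 block(s) of size 1, 1 block(s) of size 2, 1 block(s) of size 3.
In nonincreasing order the block sizes are [3, 2, 1].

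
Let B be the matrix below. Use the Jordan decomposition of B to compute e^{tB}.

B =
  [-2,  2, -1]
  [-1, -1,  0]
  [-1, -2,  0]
e^{tB} =
  [-t*exp(-t) + exp(-t), 2*t*exp(-t), -t*exp(-t)]
  [t^2*exp(-t)/2 - t*exp(-t), -t^2*exp(-t) + exp(-t), t^2*exp(-t)/2]
  [t^2*exp(-t) - t*exp(-t), -2*t^2*exp(-t) - 2*t*exp(-t), t^2*exp(-t) + t*exp(-t) + exp(-t)]

Strategy: write B = P · J · P⁻¹ where J is a Jordan canonical form, so e^{tB} = P · e^{tJ} · P⁻¹, and e^{tJ} can be computed block-by-block.

B has Jordan form
J =
  [-1,  1,  0]
  [ 0, -1,  1]
  [ 0,  0, -1]
(up to reordering of blocks).

Per-block formulas:
  For a 3×3 Jordan block J_3(-1): exp(t · J_3(-1)) = e^(-1t)·(I + t·N + (t^2/2)·N^2), where N is the 3×3 nilpotent shift.

After assembling e^{tJ} and conjugating by P, we get:

e^{tB} =
  [-t*exp(-t) + exp(-t), 2*t*exp(-t), -t*exp(-t)]
  [t^2*exp(-t)/2 - t*exp(-t), -t^2*exp(-t) + exp(-t), t^2*exp(-t)/2]
  [t^2*exp(-t) - t*exp(-t), -2*t^2*exp(-t) - 2*t*exp(-t), t^2*exp(-t) + t*exp(-t) + exp(-t)]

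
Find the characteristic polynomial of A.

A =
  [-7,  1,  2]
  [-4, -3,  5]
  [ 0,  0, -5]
x^3 + 15*x^2 + 75*x + 125

Expanding det(x·I − A) (e.g. by cofactor expansion or by noting that A is similar to its Jordan form J, which has the same characteristic polynomial as A) gives
  χ_A(x) = x^3 + 15*x^2 + 75*x + 125
which factors as (x + 5)^3. The eigenvalues (with algebraic multiplicities) are λ = -5 with multiplicity 3.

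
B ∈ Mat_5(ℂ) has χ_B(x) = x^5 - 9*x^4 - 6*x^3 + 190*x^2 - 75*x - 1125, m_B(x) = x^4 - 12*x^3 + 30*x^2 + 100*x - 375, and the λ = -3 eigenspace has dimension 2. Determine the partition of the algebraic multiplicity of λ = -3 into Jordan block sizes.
Block sizes for λ = -3: [1, 1]

Step 1 — from the characteristic polynomial, algebraic multiplicity of λ = -3 is 2. From dim ker(B − (-3)·I) = 2, there are exactly 2 Jordan blocks for λ = -3.
Step 2 — from the minimal polynomial, the factor (x + 3) tells us the largest block for λ = -3 has size 1.
Step 3 — with total size 2, 2 blocks, and largest block 1, the block sizes (in nonincreasing order) are [1, 1].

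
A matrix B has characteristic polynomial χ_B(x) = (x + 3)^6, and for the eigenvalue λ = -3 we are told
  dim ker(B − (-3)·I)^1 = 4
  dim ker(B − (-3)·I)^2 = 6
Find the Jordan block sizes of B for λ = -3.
Block sizes for λ = -3: [2, 2, 1, 1]

From the dimensions of kernels of powers, the number of Jordan blocks of size at least j is d_j − d_{j−1} where d_j = dim ker(N^j) (with d_0 = 0). Computing the differences gives [4, 2].
The number of blocks of size exactly k is (#blocks of size ≥ k) − (#blocks of size ≥ k + 1), so the partition is: 2 block(s) of size 1, 2 block(s) of size 2.
In nonincreasing order the block sizes are [2, 2, 1, 1].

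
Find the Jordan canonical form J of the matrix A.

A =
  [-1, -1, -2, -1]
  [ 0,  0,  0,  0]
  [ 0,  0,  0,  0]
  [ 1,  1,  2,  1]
J_2(0) ⊕ J_1(0) ⊕ J_1(0)

The characteristic polynomial is
  det(x·I − A) = x^4

Eigenvalues and multiplicities (the geometric multiplicity of λ is n − rank(A − λI), which equals the number of Jordan blocks for λ):
  λ = 0: algebraic multiplicity = 4, geometric multiplicity = 3

Determining the block sizes for each eigenvalue:
  λ = 0: 3 blocks summing to 4 forces exactly one block of size 2 and the rest size 1 → block sizes [2, 1, 1]

Assembling the blocks gives a Jordan form
J =
  [0, 1, 0, 0]
  [0, 0, 0, 0]
  [0, 0, 0, 0]
  [0, 0, 0, 0]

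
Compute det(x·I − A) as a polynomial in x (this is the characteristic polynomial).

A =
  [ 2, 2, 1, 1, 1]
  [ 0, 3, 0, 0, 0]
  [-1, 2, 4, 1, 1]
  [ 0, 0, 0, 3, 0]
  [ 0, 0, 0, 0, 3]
x^5 - 15*x^4 + 90*x^3 - 270*x^2 + 405*x - 243

Expanding det(x·I − A) (e.g. by cofactor expansion or by noting that A is similar to its Jordan form J, which has the same characteristic polynomial as A) gives
  χ_A(x) = x^5 - 15*x^4 + 90*x^3 - 270*x^2 + 405*x - 243
which factors as (x - 3)^5. The eigenvalues (with algebraic multiplicities) are λ = 3 with multiplicity 5.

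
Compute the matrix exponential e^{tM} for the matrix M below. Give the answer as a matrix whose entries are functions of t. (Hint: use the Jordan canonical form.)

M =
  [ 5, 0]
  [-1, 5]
e^{tM} =
  [exp(5*t), 0]
  [-t*exp(5*t), exp(5*t)]

Strategy: write M = P · J · P⁻¹ where J is a Jordan canonical form, so e^{tM} = P · e^{tJ} · P⁻¹, and e^{tJ} can be computed block-by-block.

M has Jordan form
J =
  [5, 1]
  [0, 5]
(up to reordering of blocks).

Per-block formulas:
  For a 2×2 Jordan block J_2(5): exp(t · J_2(5)) = e^(5t)·(I + t·N), where N is the 2×2 nilpotent shift.

After assembling e^{tJ} and conjugating by P, we get:

e^{tM} =
  [exp(5*t), 0]
  [-t*exp(5*t), exp(5*t)]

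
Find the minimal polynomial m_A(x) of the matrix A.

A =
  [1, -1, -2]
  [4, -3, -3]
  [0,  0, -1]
x^3 + 3*x^2 + 3*x + 1

The characteristic polynomial is χ_A(x) = (x + 1)^3, so the eigenvalues are known. The minimal polynomial is
  m_A(x) = Π_λ (x − λ)^{k_λ}
where k_λ is the size of the *largest* Jordan block for λ (equivalently, the smallest k with (A − λI)^k v = 0 for every generalised eigenvector v of λ).

  λ = -1: largest Jordan block has size 3, contributing (x + 1)^3

So m_A(x) = (x + 1)^3 = x^3 + 3*x^2 + 3*x + 1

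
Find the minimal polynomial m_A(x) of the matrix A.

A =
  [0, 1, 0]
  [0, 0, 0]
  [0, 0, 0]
x^2

The characteristic polynomial is χ_A(x) = x^3, so the eigenvalues are known. The minimal polynomial is
  m_A(x) = Π_λ (x − λ)^{k_λ}
where k_λ is the size of the *largest* Jordan block for λ (equivalently, the smallest k with (A − λI)^k v = 0 for every generalised eigenvector v of λ).

  λ = 0: largest Jordan block has size 2, contributing (x − 0)^2

So m_A(x) = x^2 = x^2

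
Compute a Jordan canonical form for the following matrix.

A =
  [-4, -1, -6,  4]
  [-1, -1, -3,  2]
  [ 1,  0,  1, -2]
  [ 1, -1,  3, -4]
J_3(-2) ⊕ J_1(-2)

The characteristic polynomial is
  det(x·I − A) = x^4 + 8*x^3 + 24*x^2 + 32*x + 16 = (x + 2)^4

Eigenvalues and multiplicities (the geometric multiplicity of λ is n − rank(A − λI), which equals the number of Jordan blocks for λ):
  λ = -2: algebraic multiplicity = 4, geometric multiplicity = 2

Determining the block sizes for each eigenvalue:
  λ = -2: with am = 4 and gm = 2, the partition is not yet determined (e.g. several partitions of 4 into 2 parts exist). Let N = A − (-2)·I. Computing rank(N^1) = 2, rank(N^2) = 1, rank(N^3) = 0; the number of blocks of size ≥ j is rank(N^{j−1}) − rank(N^j), giving [2, 1, 1]. So we have 1 block(s) of size 3, 1 block(s) of size 1 → block sizes [3, 1]

Assembling the blocks gives a Jordan form
J =
  [-2,  1,  0,  0]
  [ 0, -2,  1,  0]
  [ 0,  0, -2,  0]
  [ 0,  0,  0, -2]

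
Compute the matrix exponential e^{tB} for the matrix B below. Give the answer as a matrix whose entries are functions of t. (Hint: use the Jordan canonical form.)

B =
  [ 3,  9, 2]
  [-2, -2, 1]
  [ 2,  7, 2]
e^{tB} =
  [-5*t^2*exp(t) + 2*t*exp(t) + exp(t), 5*t^2*exp(t)/2 + 9*t*exp(t), 15*t^2*exp(t)/2 + 2*t*exp(t)]
  [2*t^2*exp(t) - 2*t*exp(t), -t^2*exp(t) - 3*t*exp(t) + exp(t), -3*t^2*exp(t) + t*exp(t)]
  [-4*t^2*exp(t) + 2*t*exp(t), 2*t^2*exp(t) + 7*t*exp(t), 6*t^2*exp(t) + t*exp(t) + exp(t)]

Strategy: write B = P · J · P⁻¹ where J is a Jordan canonical form, so e^{tB} = P · e^{tJ} · P⁻¹, and e^{tJ} can be computed block-by-block.

B has Jordan form
J =
  [1, 1, 0]
  [0, 1, 1]
  [0, 0, 1]
(up to reordering of blocks).

Per-block formulas:
  For a 3×3 Jordan block J_3(1): exp(t · J_3(1)) = e^(1t)·(I + t·N + (t^2/2)·N^2), where N is the 3×3 nilpotent shift.

After assembling e^{tJ} and conjugating by P, we get:

e^{tB} =
  [-5*t^2*exp(t) + 2*t*exp(t) + exp(t), 5*t^2*exp(t)/2 + 9*t*exp(t), 15*t^2*exp(t)/2 + 2*t*exp(t)]
  [2*t^2*exp(t) - 2*t*exp(t), -t^2*exp(t) - 3*t*exp(t) + exp(t), -3*t^2*exp(t) + t*exp(t)]
  [-4*t^2*exp(t) + 2*t*exp(t), 2*t^2*exp(t) + 7*t*exp(t), 6*t^2*exp(t) + t*exp(t) + exp(t)]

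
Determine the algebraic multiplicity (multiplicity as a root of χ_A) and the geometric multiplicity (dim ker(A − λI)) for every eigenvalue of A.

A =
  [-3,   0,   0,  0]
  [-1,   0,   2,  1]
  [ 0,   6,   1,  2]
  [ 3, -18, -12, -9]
λ = -3: alg = 3, geom = 2; λ = -2: alg = 1, geom = 1

Step 1 — factor the characteristic polynomial to read off the algebraic multiplicities:
  χ_A(x) = (x + 2)*(x + 3)^3

Step 2 — compute geometric multiplicities via the rank-nullity identity g(λ) = n − rank(A − λI):
  rank(A − (-3)·I) = 2, so dim ker(A − (-3)·I) = n − 2 = 2
  rank(A − (-2)·I) = 3, so dim ker(A − (-2)·I) = n − 3 = 1

Summary:
  λ = -3: algebraic multiplicity = 3, geometric multiplicity = 2
  λ = -2: algebraic multiplicity = 1, geometric multiplicity = 1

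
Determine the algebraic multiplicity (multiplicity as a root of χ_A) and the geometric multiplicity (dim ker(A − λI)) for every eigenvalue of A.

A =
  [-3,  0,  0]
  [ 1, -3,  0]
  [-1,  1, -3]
λ = -3: alg = 3, geom = 1

Step 1 — factor the characteristic polynomial to read off the algebraic multiplicities:
  χ_A(x) = (x + 3)^3

Step 2 — compute geometric multiplicities via the rank-nullity identity g(λ) = n − rank(A − λI):
  rank(A − (-3)·I) = 2, so dim ker(A − (-3)·I) = n − 2 = 1

Summary:
  λ = -3: algebraic multiplicity = 3, geometric multiplicity = 1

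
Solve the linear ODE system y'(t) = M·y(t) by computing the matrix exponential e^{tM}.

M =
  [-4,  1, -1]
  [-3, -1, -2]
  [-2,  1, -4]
e^{tM} =
  [-t*exp(-3*t) + exp(-3*t), t*exp(-3*t), -t*exp(-3*t)]
  [t^2*exp(-3*t)/2 - 3*t*exp(-3*t), -t^2*exp(-3*t)/2 + 2*t*exp(-3*t) + exp(-3*t), t^2*exp(-3*t)/2 - 2*t*exp(-3*t)]
  [t^2*exp(-3*t)/2 - 2*t*exp(-3*t), -t^2*exp(-3*t)/2 + t*exp(-3*t), t^2*exp(-3*t)/2 - t*exp(-3*t) + exp(-3*t)]

Strategy: write M = P · J · P⁻¹ where J is a Jordan canonical form, so e^{tM} = P · e^{tJ} · P⁻¹, and e^{tJ} can be computed block-by-block.

M has Jordan form
J =
  [-3,  1,  0]
  [ 0, -3,  1]
  [ 0,  0, -3]
(up to reordering of blocks).

Per-block formulas:
  For a 3×3 Jordan block J_3(-3): exp(t · J_3(-3)) = e^(-3t)·(I + t·N + (t^2/2)·N^2), where N is the 3×3 nilpotent shift.

After assembling e^{tJ} and conjugating by P, we get:

e^{tM} =
  [-t*exp(-3*t) + exp(-3*t), t*exp(-3*t), -t*exp(-3*t)]
  [t^2*exp(-3*t)/2 - 3*t*exp(-3*t), -t^2*exp(-3*t)/2 + 2*t*exp(-3*t) + exp(-3*t), t^2*exp(-3*t)/2 - 2*t*exp(-3*t)]
  [t^2*exp(-3*t)/2 - 2*t*exp(-3*t), -t^2*exp(-3*t)/2 + t*exp(-3*t), t^2*exp(-3*t)/2 - t*exp(-3*t) + exp(-3*t)]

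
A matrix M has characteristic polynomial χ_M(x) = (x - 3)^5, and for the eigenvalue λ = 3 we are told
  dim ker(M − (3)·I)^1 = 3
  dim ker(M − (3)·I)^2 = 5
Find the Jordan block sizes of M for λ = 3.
Block sizes for λ = 3: [2, 2, 1]

From the dimensions of kernels of powers, the number of Jordan blocks of size at least j is d_j − d_{j−1} where d_j = dim ker(N^j) (with d_0 = 0). Computing the differences gives [3, 2].
The number of blocks of size exactly k is (#blocks of size ≥ k) − (#blocks of size ≥ k + 1), so the partition is: 1 block(s) of size 1, 2 block(s) of size 2.
In nonincreasing order the block sizes are [2, 2, 1].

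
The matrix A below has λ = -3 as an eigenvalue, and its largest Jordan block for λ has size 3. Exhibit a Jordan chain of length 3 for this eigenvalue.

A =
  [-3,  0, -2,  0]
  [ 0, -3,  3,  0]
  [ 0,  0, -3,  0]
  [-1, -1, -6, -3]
A Jordan chain for λ = -3 of length 3:
v_1 = (0, 0, 0, -1)ᵀ
v_2 = (-2, 3, 0, -6)ᵀ
v_3 = (0, 0, 1, 0)ᵀ

Let N = A − (-3)·I. We want v_3 with N^3 v_3 = 0 but N^2 v_3 ≠ 0; then v_{j-1} := N · v_j for j = 3, …, 2.

Pick v_3 = (0, 0, 1, 0)ᵀ.
Then v_2 = N · v_3 = (-2, 3, 0, -6)ᵀ.
Then v_1 = N · v_2 = (0, 0, 0, -1)ᵀ.

Sanity check: (A − (-3)·I) v_1 = (0, 0, 0, 0)ᵀ = 0. ✓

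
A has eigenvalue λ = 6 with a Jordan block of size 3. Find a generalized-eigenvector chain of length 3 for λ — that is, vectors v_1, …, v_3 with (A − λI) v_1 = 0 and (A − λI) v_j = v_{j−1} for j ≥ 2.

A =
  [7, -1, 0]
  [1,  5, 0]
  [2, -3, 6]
A Jordan chain for λ = 6 of length 3:
v_1 = (0, 0, -1)ᵀ
v_2 = (1, 1, 2)ᵀ
v_3 = (1, 0, 0)ᵀ

Let N = A − (6)·I. We want v_3 with N^3 v_3 = 0 but N^2 v_3 ≠ 0; then v_{j-1} := N · v_j for j = 3, …, 2.

Pick v_3 = (1, 0, 0)ᵀ.
Then v_2 = N · v_3 = (1, 1, 2)ᵀ.
Then v_1 = N · v_2 = (0, 0, -1)ᵀ.

Sanity check: (A − (6)·I) v_1 = (0, 0, 0)ᵀ = 0. ✓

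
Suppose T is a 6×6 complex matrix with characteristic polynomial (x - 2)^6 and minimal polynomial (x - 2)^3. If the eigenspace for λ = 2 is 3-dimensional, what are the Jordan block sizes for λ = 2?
Block sizes for λ = 2: [3, 2, 1]

Step 1 — from the characteristic polynomial, algebraic multiplicity of λ = 2 is 6. From dim ker(T − (2)·I) = 3, there are exactly 3 Jordan blocks for λ = 2.
Step 2 — from the minimal polynomial, the factor (x − 2)^3 tells us the largest block for λ = 2 has size 3.
Step 3 — with total size 6, 3 blocks, and largest block 3, the block sizes (in nonincreasing order) are [3, 2, 1].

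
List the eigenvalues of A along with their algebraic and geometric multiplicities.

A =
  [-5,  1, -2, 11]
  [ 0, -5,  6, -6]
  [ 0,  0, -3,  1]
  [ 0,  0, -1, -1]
λ = -5: alg = 2, geom = 1; λ = -2: alg = 2, geom = 1

Step 1 — factor the characteristic polynomial to read off the algebraic multiplicities:
  χ_A(x) = (x + 2)^2*(x + 5)^2

Step 2 — compute geometric multiplicities via the rank-nullity identity g(λ) = n − rank(A − λI):
  rank(A − (-5)·I) = 3, so dim ker(A − (-5)·I) = n − 3 = 1
  rank(A − (-2)·I) = 3, so dim ker(A − (-2)·I) = n − 3 = 1

Summary:
  λ = -5: algebraic multiplicity = 2, geometric multiplicity = 1
  λ = -2: algebraic multiplicity = 2, geometric multiplicity = 1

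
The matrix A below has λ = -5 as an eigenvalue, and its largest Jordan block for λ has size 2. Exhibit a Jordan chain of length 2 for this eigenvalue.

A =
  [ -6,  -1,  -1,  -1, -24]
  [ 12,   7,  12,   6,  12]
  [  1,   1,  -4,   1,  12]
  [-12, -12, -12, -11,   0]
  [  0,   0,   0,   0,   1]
A Jordan chain for λ = -5 of length 2:
v_1 = (1, 0, -1, 0, 0)ᵀ
v_2 = (1, 0, 0, -2, 0)ᵀ

Let N = A − (-5)·I. We want v_2 with N^2 v_2 = 0 but N^1 v_2 ≠ 0; then v_{j-1} := N · v_j for j = 2, …, 2.

Pick v_2 = (1, 0, 0, -2, 0)ᵀ.
Then v_1 = N · v_2 = (1, 0, -1, 0, 0)ᵀ.

Sanity check: (A − (-5)·I) v_1 = (0, 0, 0, 0, 0)ᵀ = 0. ✓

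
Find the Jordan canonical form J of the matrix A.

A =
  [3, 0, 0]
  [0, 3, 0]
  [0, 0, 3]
J_1(3) ⊕ J_1(3) ⊕ J_1(3)

The characteristic polynomial is
  det(x·I − A) = x^3 - 9*x^2 + 27*x - 27 = (x - 3)^3

Eigenvalues and multiplicities (the geometric multiplicity of λ is n − rank(A − λI), which equals the number of Jordan blocks for λ):
  λ = 3: algebraic multiplicity = 3, geometric multiplicity = 3

Determining the block sizes for each eigenvalue:
  λ = 3: gm = am = 3, so every block has size 1 → block sizes [1, 1, 1]

Assembling the blocks gives a Jordan form
J =
  [3, 0, 0]
  [0, 3, 0]
  [0, 0, 3]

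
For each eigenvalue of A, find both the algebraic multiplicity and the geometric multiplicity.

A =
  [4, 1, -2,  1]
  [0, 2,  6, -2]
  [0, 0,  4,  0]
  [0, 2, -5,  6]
λ = 4: alg = 4, geom = 2

Step 1 — factor the characteristic polynomial to read off the algebraic multiplicities:
  χ_A(x) = (x - 4)^4

Step 2 — compute geometric multiplicities via the rank-nullity identity g(λ) = n − rank(A − λI):
  rank(A − (4)·I) = 2, so dim ker(A − (4)·I) = n − 2 = 2

Summary:
  λ = 4: algebraic multiplicity = 4, geometric multiplicity = 2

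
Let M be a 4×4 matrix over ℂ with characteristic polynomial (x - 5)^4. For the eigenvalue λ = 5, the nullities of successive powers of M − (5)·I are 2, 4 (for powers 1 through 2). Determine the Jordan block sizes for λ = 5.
Block sizes for λ = 5: [2, 2]

From the dimensions of kernels of powers, the number of Jordan blocks of size at least j is d_j − d_{j−1} where d_j = dim ker(N^j) (with d_0 = 0). Computing the differences gives [2, 2].
The number of blocks of size exactly k is (#blocks of size ≥ k) − (#blocks of size ≥ k + 1), so the partition is: 2 block(s) of size 2.
In nonincreasing order the block sizes are [2, 2].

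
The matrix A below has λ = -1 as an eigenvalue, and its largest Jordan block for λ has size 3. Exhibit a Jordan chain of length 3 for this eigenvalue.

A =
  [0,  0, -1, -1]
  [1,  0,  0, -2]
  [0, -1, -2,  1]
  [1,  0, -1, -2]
A Jordan chain for λ = -1 of length 3:
v_1 = (1, 1, 0, 1)ᵀ
v_2 = (0, 1, -1, 0)ᵀ
v_3 = (0, 1, 0, 0)ᵀ

Let N = A − (-1)·I. We want v_3 with N^3 v_3 = 0 but N^2 v_3 ≠ 0; then v_{j-1} := N · v_j for j = 3, …, 2.

Pick v_3 = (0, 1, 0, 0)ᵀ.
Then v_2 = N · v_3 = (0, 1, -1, 0)ᵀ.
Then v_1 = N · v_2 = (1, 1, 0, 1)ᵀ.

Sanity check: (A − (-1)·I) v_1 = (0, 0, 0, 0)ᵀ = 0. ✓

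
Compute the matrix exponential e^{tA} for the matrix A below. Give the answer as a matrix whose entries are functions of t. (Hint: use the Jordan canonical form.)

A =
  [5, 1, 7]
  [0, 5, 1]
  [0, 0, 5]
e^{tA} =
  [exp(5*t), t*exp(5*t), t^2*exp(5*t)/2 + 7*t*exp(5*t)]
  [0, exp(5*t), t*exp(5*t)]
  [0, 0, exp(5*t)]

Strategy: write A = P · J · P⁻¹ where J is a Jordan canonical form, so e^{tA} = P · e^{tJ} · P⁻¹, and e^{tJ} can be computed block-by-block.

A has Jordan form
J =
  [5, 1, 0]
  [0, 5, 1]
  [0, 0, 5]
(up to reordering of blocks).

Per-block formulas:
  For a 3×3 Jordan block J_3(5): exp(t · J_3(5)) = e^(5t)·(I + t·N + (t^2/2)·N^2), where N is the 3×3 nilpotent shift.

After assembling e^{tJ} and conjugating by P, we get:

e^{tA} =
  [exp(5*t), t*exp(5*t), t^2*exp(5*t)/2 + 7*t*exp(5*t)]
  [0, exp(5*t), t*exp(5*t)]
  [0, 0, exp(5*t)]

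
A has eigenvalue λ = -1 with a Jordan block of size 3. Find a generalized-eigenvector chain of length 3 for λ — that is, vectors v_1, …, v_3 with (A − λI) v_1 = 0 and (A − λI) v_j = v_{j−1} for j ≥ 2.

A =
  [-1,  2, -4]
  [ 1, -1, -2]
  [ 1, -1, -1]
A Jordan chain for λ = -1 of length 3:
v_1 = (-2, -2, -1)ᵀ
v_2 = (0, 1, 1)ᵀ
v_3 = (1, 0, 0)ᵀ

Let N = A − (-1)·I. We want v_3 with N^3 v_3 = 0 but N^2 v_3 ≠ 0; then v_{j-1} := N · v_j for j = 3, …, 2.

Pick v_3 = (1, 0, 0)ᵀ.
Then v_2 = N · v_3 = (0, 1, 1)ᵀ.
Then v_1 = N · v_2 = (-2, -2, -1)ᵀ.

Sanity check: (A − (-1)·I) v_1 = (0, 0, 0)ᵀ = 0. ✓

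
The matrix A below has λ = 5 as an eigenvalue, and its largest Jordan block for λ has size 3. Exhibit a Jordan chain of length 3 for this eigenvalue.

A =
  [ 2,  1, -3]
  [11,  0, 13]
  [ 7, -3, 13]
A Jordan chain for λ = 5 of length 3:
v_1 = (-1, 3, 2)ᵀ
v_2 = (-3, 11, 7)ᵀ
v_3 = (1, 0, 0)ᵀ

Let N = A − (5)·I. We want v_3 with N^3 v_3 = 0 but N^2 v_3 ≠ 0; then v_{j-1} := N · v_j for j = 3, …, 2.

Pick v_3 = (1, 0, 0)ᵀ.
Then v_2 = N · v_3 = (-3, 11, 7)ᵀ.
Then v_1 = N · v_2 = (-1, 3, 2)ᵀ.

Sanity check: (A − (5)·I) v_1 = (0, 0, 0)ᵀ = 0. ✓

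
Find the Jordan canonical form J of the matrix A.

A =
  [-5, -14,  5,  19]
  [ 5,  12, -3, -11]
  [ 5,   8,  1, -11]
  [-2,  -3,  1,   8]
J_3(4) ⊕ J_1(4)

The characteristic polynomial is
  det(x·I − A) = x^4 - 16*x^3 + 96*x^2 - 256*x + 256 = (x - 4)^4

Eigenvalues and multiplicities (the geometric multiplicity of λ is n − rank(A − λI), which equals the number of Jordan blocks for λ):
  λ = 4: algebraic multiplicity = 4, geometric multiplicity = 2

Determining the block sizes for each eigenvalue:
  λ = 4: with am = 4 and gm = 2, the partition is not yet determined (e.g. several partitions of 4 into 2 parts exist). Let N = A − (4)·I. Computing rank(N^1) = 2, rank(N^2) = 1, rank(N^3) = 0; the number of blocks of size ≥ j is rank(N^{j−1}) − rank(N^j), giving [2, 1, 1]. So we have 1 block(s) of size 3, 1 block(s) of size 1 → block sizes [3, 1]

Assembling the blocks gives a Jordan form
J =
  [4, 1, 0, 0]
  [0, 4, 1, 0]
  [0, 0, 4, 0]
  [0, 0, 0, 4]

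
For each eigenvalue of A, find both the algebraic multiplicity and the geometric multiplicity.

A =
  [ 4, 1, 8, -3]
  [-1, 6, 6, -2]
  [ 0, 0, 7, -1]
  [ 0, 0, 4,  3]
λ = 5: alg = 4, geom = 2

Step 1 — factor the characteristic polynomial to read off the algebraic multiplicities:
  χ_A(x) = (x - 5)^4

Step 2 — compute geometric multiplicities via the rank-nullity identity g(λ) = n − rank(A − λI):
  rank(A − (5)·I) = 2, so dim ker(A − (5)·I) = n − 2 = 2

Summary:
  λ = 5: algebraic multiplicity = 4, geometric multiplicity = 2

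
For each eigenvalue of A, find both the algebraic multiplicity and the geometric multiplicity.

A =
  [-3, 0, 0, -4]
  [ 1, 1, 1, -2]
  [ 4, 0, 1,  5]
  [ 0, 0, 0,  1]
λ = -3: alg = 1, geom = 1; λ = 1: alg = 3, geom = 1

Step 1 — factor the characteristic polynomial to read off the algebraic multiplicities:
  χ_A(x) = (x - 1)^3*(x + 3)

Step 2 — compute geometric multiplicities via the rank-nullity identity g(λ) = n − rank(A − λI):
  rank(A − (-3)·I) = 3, so dim ker(A − (-3)·I) = n − 3 = 1
  rank(A − (1)·I) = 3, so dim ker(A − (1)·I) = n − 3 = 1

Summary:
  λ = -3: algebraic multiplicity = 1, geometric multiplicity = 1
  λ = 1: algebraic multiplicity = 3, geometric multiplicity = 1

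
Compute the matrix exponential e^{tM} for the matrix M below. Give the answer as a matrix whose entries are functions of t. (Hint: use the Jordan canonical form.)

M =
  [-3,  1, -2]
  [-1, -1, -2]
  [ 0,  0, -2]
e^{tM} =
  [-t*exp(-2*t) + exp(-2*t), t*exp(-2*t), -2*t*exp(-2*t)]
  [-t*exp(-2*t), t*exp(-2*t) + exp(-2*t), -2*t*exp(-2*t)]
  [0, 0, exp(-2*t)]

Strategy: write M = P · J · P⁻¹ where J is a Jordan canonical form, so e^{tM} = P · e^{tJ} · P⁻¹, and e^{tJ} can be computed block-by-block.

M has Jordan form
J =
  [-2,  1,  0]
  [ 0, -2,  0]
  [ 0,  0, -2]
(up to reordering of blocks).

Per-block formulas:
  For a 1×1 block at λ = -2: exp(t · [-2]) = [e^(-2t)].
  For a 2×2 Jordan block J_2(-2): exp(t · J_2(-2)) = e^(-2t)·(I + t·N), where N is the 2×2 nilpotent shift.

After assembling e^{tJ} and conjugating by P, we get:

e^{tM} =
  [-t*exp(-2*t) + exp(-2*t), t*exp(-2*t), -2*t*exp(-2*t)]
  [-t*exp(-2*t), t*exp(-2*t) + exp(-2*t), -2*t*exp(-2*t)]
  [0, 0, exp(-2*t)]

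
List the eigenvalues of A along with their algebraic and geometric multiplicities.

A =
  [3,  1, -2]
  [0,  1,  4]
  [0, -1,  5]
λ = 3: alg = 3, geom = 2

Step 1 — factor the characteristic polynomial to read off the algebraic multiplicities:
  χ_A(x) = (x - 3)^3

Step 2 — compute geometric multiplicities via the rank-nullity identity g(λ) = n − rank(A − λI):
  rank(A − (3)·I) = 1, so dim ker(A − (3)·I) = n − 1 = 2

Summary:
  λ = 3: algebraic multiplicity = 3, geometric multiplicity = 2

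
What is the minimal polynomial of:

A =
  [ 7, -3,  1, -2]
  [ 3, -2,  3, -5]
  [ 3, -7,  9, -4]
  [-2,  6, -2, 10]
x^3 - 18*x^2 + 108*x - 216

The characteristic polynomial is χ_A(x) = (x - 6)^4, so the eigenvalues are known. The minimal polynomial is
  m_A(x) = Π_λ (x − λ)^{k_λ}
where k_λ is the size of the *largest* Jordan block for λ (equivalently, the smallest k with (A − λI)^k v = 0 for every generalised eigenvector v of λ).

  λ = 6: largest Jordan block has size 3, contributing (x − 6)^3

So m_A(x) = (x - 6)^3 = x^3 - 18*x^2 + 108*x - 216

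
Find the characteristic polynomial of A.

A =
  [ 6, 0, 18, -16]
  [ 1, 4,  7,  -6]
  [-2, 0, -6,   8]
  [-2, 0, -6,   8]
x^4 - 12*x^3 + 48*x^2 - 64*x

Expanding det(x·I − A) (e.g. by cofactor expansion or by noting that A is similar to its Jordan form J, which has the same characteristic polynomial as A) gives
  χ_A(x) = x^4 - 12*x^3 + 48*x^2 - 64*x
which factors as x*(x - 4)^3. The eigenvalues (with algebraic multiplicities) are λ = 0 with multiplicity 1, λ = 4 with multiplicity 3.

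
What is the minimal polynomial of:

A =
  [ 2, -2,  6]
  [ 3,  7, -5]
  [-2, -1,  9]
x^3 - 18*x^2 + 108*x - 216

The characteristic polynomial is χ_A(x) = (x - 6)^3, so the eigenvalues are known. The minimal polynomial is
  m_A(x) = Π_λ (x − λ)^{k_λ}
where k_λ is the size of the *largest* Jordan block for λ (equivalently, the smallest k with (A − λI)^k v = 0 for every generalised eigenvector v of λ).

  λ = 6: largest Jordan block has size 3, contributing (x − 6)^3

So m_A(x) = (x - 6)^3 = x^3 - 18*x^2 + 108*x - 216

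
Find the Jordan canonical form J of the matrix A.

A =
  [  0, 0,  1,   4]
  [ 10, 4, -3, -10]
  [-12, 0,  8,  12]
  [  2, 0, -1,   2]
J_1(2) ⊕ J_2(4) ⊕ J_1(4)

The characteristic polynomial is
  det(x·I − A) = x^4 - 14*x^3 + 72*x^2 - 160*x + 128 = (x - 4)^3*(x - 2)

Eigenvalues and multiplicities (the geometric multiplicity of λ is n − rank(A − λI), which equals the number of Jordan blocks for λ):
  λ = 2: algebraic multiplicity = 1, geometric multiplicity = 1
  λ = 4: algebraic multiplicity = 3, geometric multiplicity = 2

Determining the block sizes for each eigenvalue:
  λ = 2: one block (gm = 1), so the single block has size am = 1 → block sizes [1]
  λ = 4: 2 blocks summing to 3 forces exactly one block of size 2 and the rest size 1 → block sizes [2, 1]

Assembling the blocks gives a Jordan form
J =
  [2, 0, 0, 0]
  [0, 4, 1, 0]
  [0, 0, 4, 0]
  [0, 0, 0, 4]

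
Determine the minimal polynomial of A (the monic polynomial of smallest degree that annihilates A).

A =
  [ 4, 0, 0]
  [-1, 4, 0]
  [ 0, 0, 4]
x^2 - 8*x + 16

The characteristic polynomial is χ_A(x) = (x - 4)^3, so the eigenvalues are known. The minimal polynomial is
  m_A(x) = Π_λ (x − λ)^{k_λ}
where k_λ is the size of the *largest* Jordan block for λ (equivalently, the smallest k with (A − λI)^k v = 0 for every generalised eigenvector v of λ).

  λ = 4: largest Jordan block has size 2, contributing (x − 4)^2

So m_A(x) = (x - 4)^2 = x^2 - 8*x + 16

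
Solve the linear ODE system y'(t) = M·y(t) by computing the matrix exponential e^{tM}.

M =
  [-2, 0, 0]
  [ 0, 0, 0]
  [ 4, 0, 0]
e^{tM} =
  [exp(-2*t), 0, 0]
  [0, 1, 0]
  [2 - 2*exp(-2*t), 0, 1]

Strategy: write M = P · J · P⁻¹ where J is a Jordan canonical form, so e^{tM} = P · e^{tJ} · P⁻¹, and e^{tJ} can be computed block-by-block.

M has Jordan form
J =
  [-2, 0, 0]
  [ 0, 0, 0]
  [ 0, 0, 0]
(up to reordering of blocks).

Per-block formulas:
  For a 1×1 block at λ = 0: exp(t · [0]) = [e^(0t)].
  For a 1×1 block at λ = -2: exp(t · [-2]) = [e^(-2t)].

After assembling e^{tJ} and conjugating by P, we get:

e^{tM} =
  [exp(-2*t), 0, 0]
  [0, 1, 0]
  [2 - 2*exp(-2*t), 0, 1]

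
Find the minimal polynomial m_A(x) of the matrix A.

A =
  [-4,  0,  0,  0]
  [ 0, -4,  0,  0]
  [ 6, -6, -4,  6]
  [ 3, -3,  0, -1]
x^2 + 5*x + 4

The characteristic polynomial is χ_A(x) = (x + 1)*(x + 4)^3, so the eigenvalues are known. The minimal polynomial is
  m_A(x) = Π_λ (x − λ)^{k_λ}
where k_λ is the size of the *largest* Jordan block for λ (equivalently, the smallest k with (A − λI)^k v = 0 for every generalised eigenvector v of λ).

  λ = -4: largest Jordan block has size 1, contributing (x + 4)
  λ = -1: largest Jordan block has size 1, contributing (x + 1)

So m_A(x) = (x + 1)*(x + 4) = x^2 + 5*x + 4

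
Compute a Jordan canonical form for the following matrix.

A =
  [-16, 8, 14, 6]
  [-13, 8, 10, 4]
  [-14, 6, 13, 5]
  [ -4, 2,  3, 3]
J_2(2) ⊕ J_2(2)

The characteristic polynomial is
  det(x·I − A) = x^4 - 8*x^3 + 24*x^2 - 32*x + 16 = (x - 2)^4

Eigenvalues and multiplicities (the geometric multiplicity of λ is n − rank(A − λI), which equals the number of Jordan blocks for λ):
  λ = 2: algebraic multiplicity = 4, geometric multiplicity = 2

Determining the block sizes for each eigenvalue:
  λ = 2: with am = 4 and gm = 2, the partition is not yet determined (e.g. several partitions of 4 into 2 parts exist). Let N = A − (2)·I. Computing rank(N^1) = 2, rank(N^2) = 0; the number of blocks of size ≥ j is rank(N^{j−1}) − rank(N^j), giving [2, 2]. So we have 2 block(s) of size 2 → block sizes [2, 2]

Assembling the blocks gives a Jordan form
J =
  [2, 1, 0, 0]
  [0, 2, 0, 0]
  [0, 0, 2, 1]
  [0, 0, 0, 2]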